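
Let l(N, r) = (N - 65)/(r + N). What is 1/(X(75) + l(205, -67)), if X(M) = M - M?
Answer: 69/70 ≈ 0.98571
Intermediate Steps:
X(M) = 0
l(N, r) = (-65 + N)/(N + r)
1/(X(75) + l(205, -67)) = 1/(0 + (-65 + 205)/(205 - 67)) = 1/(0 + 140/138) = 1/(0 + (1/138)*140) = 1/(0 + 70/69) = 1/(70/69) = 69/70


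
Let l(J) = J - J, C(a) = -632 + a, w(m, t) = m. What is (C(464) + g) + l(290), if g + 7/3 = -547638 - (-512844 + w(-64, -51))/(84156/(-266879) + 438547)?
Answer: -192344244659107829/351116701971 ≈ -5.4781e+5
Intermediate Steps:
l(J) = 0
g = -192285257053176701/351116701971 (g = -7/3 + (-547638 - (-512844 - 64)/(84156/(-266879) + 438547)) = -7/3 + (-547638 - (-512908)/(84156*(-1/266879) + 438547)) = -7/3 + (-547638 - (-512908)/(-84156/266879 + 438547)) = -7/3 + (-547638 - (-512908)/117038900657/266879) = -7/3 + (-547638 - (-512908)*266879/117038900657) = -7/3 + (-547638 - 1*(-136884374132/117038900657)) = -7/3 + (-547638 + 136884374132/117038900657) = -7/3 - 64094812593624034/117038900657 = -192285257053176701/351116701971 ≈ -5.4764e+5)
(C(464) + g) + l(290) = ((-632 + 464) - 192285257053176701/351116701971) + 0 = (-168 - 192285257053176701/351116701971) + 0 = -192344244659107829/351116701971 + 0 = -192344244659107829/351116701971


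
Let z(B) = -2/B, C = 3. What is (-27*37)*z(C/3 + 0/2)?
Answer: 1998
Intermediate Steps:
(-27*37)*z(C/3 + 0/2) = (-27*37)*(-2/(3/3 + 0/2)) = -(-1998)/(3*(⅓) + 0*(½)) = -(-1998)/(1 + 0) = -(-1998)/1 = -(-1998) = -999*(-2) = 1998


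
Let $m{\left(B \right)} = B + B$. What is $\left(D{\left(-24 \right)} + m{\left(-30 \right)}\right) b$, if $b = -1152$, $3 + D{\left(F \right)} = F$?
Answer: $100224$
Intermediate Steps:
$m{\left(B \right)} = 2 B$
$D{\left(F \right)} = -3 + F$
$\left(D{\left(-24 \right)} + m{\left(-30 \right)}\right) b = \left(\left(-3 - 24\right) + 2 \left(-30\right)\right) \left(-1152\right) = \left(-27 - 60\right) \left(-1152\right) = \left(-87\right) \left(-1152\right) = 100224$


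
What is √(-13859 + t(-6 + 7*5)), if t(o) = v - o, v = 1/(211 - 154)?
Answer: I*√45122055/57 ≈ 117.85*I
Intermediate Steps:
v = 1/57 ≈ 0.017544
t(o) = 1/57 - o
√(-13859 + t(-6 + 7*5)) = √(-13859 + (1/57 - (-6 + 7*5))) = √(-13859 + (1/57 - (-6 + 35))) = √(-13859 + (1/57 - 1*29)) = √(-13859 + (1/57 - 29)) = √(-13859 - 1652/57) = √(-791615/57) = I*√45122055/57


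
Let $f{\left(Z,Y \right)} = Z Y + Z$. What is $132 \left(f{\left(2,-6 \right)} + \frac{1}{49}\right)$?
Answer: $- \frac{64548}{49} \approx -1317.3$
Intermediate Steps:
$f{\left(Z,Y \right)} = Z + Y Z$ ($f{\left(Z,Y \right)} = Y Z + Z = Z + Y Z$)
$132 \left(f{\left(2,-6 \right)} + \frac{1}{49}\right) = 132 \left(2 \left(1 - 6\right) + \frac{1}{49}\right) = 132 \left(2 \left(-5\right) + \frac{1}{49}\right) = 132 \left(-10 + \frac{1}{49}\right) = 132 \left(- \frac{489}{49}\right) = - \frac{64548}{49}$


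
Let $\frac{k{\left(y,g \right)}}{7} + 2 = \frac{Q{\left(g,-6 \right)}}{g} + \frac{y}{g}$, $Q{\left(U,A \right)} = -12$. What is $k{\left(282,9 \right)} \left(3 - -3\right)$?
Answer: $1176$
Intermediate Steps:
$k{\left(y,g \right)} = -14 - \frac{84}{g} + \frac{7 y}{g}$ ($k{\left(y,g \right)} = -14 + 7 \left(- \frac{12}{g} + \frac{y}{g}\right) = -14 + \left(- \frac{84}{g} + \frac{7 y}{g}\right) = -14 - \frac{84}{g} + \frac{7 y}{g}$)
$k{\left(282,9 \right)} \left(3 - -3\right) = \frac{7 \left(-12 + 282 - 18\right)}{9} \left(3 - -3\right) = 7 \cdot \frac{1}{9} \left(-12 + 282 - 18\right) \left(3 + 3\right) = 7 \cdot \frac{1}{9} \cdot 252 \cdot 6 = 196 \cdot 6 = 1176$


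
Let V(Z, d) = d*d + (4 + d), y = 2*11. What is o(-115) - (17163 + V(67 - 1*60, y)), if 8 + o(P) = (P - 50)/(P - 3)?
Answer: -2086193/118 ≈ -17680.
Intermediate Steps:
o(P) = -8 + (-50 + P)/(-3 + P) (o(P) = -8 + (P - 50)/(P - 3) = -8 + (-50 + P)/(-3 + P))
y = 22
V(Z, d) = 4 + d + d² (V(Z, d) = d² + (4 + d) = 4 + d + d²)
o(-115) - (17163 + V(67 - 1*60, y)) = (-26 - 7*(-115))/(-3 - 115) - (17163 + (4 + 22 + 22²)) = (-26 + 805)/(-118) - (17163 + (4 + 22 + 484)) = -1/118*779 - (17163 + 510) = -779/118 - 1*17673 = -779/118 - 17673 = -2086193/118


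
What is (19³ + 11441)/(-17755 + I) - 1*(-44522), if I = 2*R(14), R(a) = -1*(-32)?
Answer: 262540134/5897 ≈ 44521.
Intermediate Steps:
R(a) = 32
I = 64 (I = 2*32 = 64)
(19³ + 11441)/(-17755 + I) - 1*(-44522) = (19³ + 11441)/(-17755 + 64) - 1*(-44522) = (6859 + 11441)/(-17691) + 44522 = 18300*(-1/17691) + 44522 = -6100/5897 + 44522 = 262540134/5897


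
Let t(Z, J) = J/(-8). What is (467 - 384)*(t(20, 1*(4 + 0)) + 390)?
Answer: 64657/2 ≈ 32329.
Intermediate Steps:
t(Z, J) = -J/8 (t(Z, J) = J*(-1/8) = -J/8)
(467 - 384)*(t(20, 1*(4 + 0)) + 390) = (467 - 384)*(-(4 + 0)/8 + 390) = 83*(-4/8 + 390) = 83*(-1/8*4 + 390) = 83*(-1/2 + 390) = 83*(779/2) = 64657/2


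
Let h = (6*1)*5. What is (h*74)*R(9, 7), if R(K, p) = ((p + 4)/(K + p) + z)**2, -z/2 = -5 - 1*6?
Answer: 73131795/64 ≈ 1.1427e+6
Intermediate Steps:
z = 22 (z = -2*(-5 - 1*6) = -2*(-5 - 6) = -2*(-11) = 22)
h = 30 (h = 6*5 = 30)
R(K, p) = (22 + (4 + p)/(K + p))**2 (R(K, p) = ((p + 4)/(K + p) + 22)**2 = ((4 + p)/(K + p) + 22)**2 = (22 + (4 + p)/(K + p))**2)
(h*74)*R(9, 7) = (30*74)*((4 + 22*9 + 23*7)**2/(9 + 7)**2) = 2220*((4 + 198 + 161)**2/16**2) = 2220*((1/256)*363**2) = 2220*((1/256)*131769) = 2220*(131769/256) = 73131795/64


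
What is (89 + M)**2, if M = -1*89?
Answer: 0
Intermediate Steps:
M = -89
(89 + M)**2 = (89 - 89)**2 = 0**2 = 0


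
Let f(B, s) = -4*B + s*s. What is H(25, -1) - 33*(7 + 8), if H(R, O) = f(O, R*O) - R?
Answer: 109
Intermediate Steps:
f(B, s) = s² - 4*B (f(B, s) = -4*B + s² = s² - 4*B)
H(R, O) = -R - 4*O + O²*R² (H(R, O) = ((R*O)² - 4*O) - R = ((O*R)² - 4*O) - R = (O²*R² - 4*O) - R = (-4*O + O²*R²) - R = -R - 4*O + O²*R²)
H(25, -1) - 33*(7 + 8) = (-1*25 - 4*(-1) + (-1)²*25²) - 33*(7 + 8) = (-25 + 4 + 1*625) - 33*15 = (-25 + 4 + 625) - 495 = 604 - 495 = 109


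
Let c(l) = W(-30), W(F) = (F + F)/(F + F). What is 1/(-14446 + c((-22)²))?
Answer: -1/14445 ≈ -6.9228e-5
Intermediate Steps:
W(F) = 1 (W(F) = (2*F)/((2*F)) = (2*F)*(1/(2*F)) = 1)
c(l) = 1
1/(-14446 + c((-22)²)) = 1/(-14446 + 1) = 1/(-14445) = -1/14445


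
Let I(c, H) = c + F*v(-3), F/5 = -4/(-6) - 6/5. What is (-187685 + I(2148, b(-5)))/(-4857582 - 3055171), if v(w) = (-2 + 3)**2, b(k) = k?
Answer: 556619/23738259 ≈ 0.023448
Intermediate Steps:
v(w) = 1 (v(w) = 1**2 = 1)
F = -8/3 (F = 5*(-4/(-6) - 6/5) = 5*(-4*(-1/6) - 6*1/5) = 5*(2/3 - 6/5) = 5*(-8/15) = -8/3 ≈ -2.6667)
I(c, H) = -8/3 + c (I(c, H) = c - 8/3*1 = c - 8/3 = -8/3 + c)
(-187685 + I(2148, b(-5)))/(-4857582 - 3055171) = (-187685 + (-8/3 + 2148))/(-4857582 - 3055171) = (-187685 + 6436/3)/(-7912753) = -556619/3*(-1/7912753) = 556619/23738259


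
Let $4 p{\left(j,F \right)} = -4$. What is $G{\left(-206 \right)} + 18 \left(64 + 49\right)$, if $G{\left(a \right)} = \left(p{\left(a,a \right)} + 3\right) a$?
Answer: $1622$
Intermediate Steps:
$p{\left(j,F \right)} = -1$ ($p{\left(j,F \right)} = \frac{1}{4} \left(-4\right) = -1$)
$G{\left(a \right)} = 2 a$ ($G{\left(a \right)} = \left(-1 + 3\right) a = 2 a$)
$G{\left(-206 \right)} + 18 \left(64 + 49\right) = 2 \left(-206\right) + 18 \left(64 + 49\right) = -412 + 18 \cdot 113 = -412 + 2034 = 1622$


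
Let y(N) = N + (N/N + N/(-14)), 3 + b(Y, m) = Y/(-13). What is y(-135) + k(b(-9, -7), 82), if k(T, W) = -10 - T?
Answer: -24033/182 ≈ -132.05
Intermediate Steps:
b(Y, m) = -3 - Y/13 (b(Y, m) = -3 + Y/(-13) = -3 + Y*(-1/13) = -3 - Y/13)
y(N) = 1 + 13*N/14 (y(N) = N + (1 + N*(-1/14)) = N + (1 - N/14) = 1 + 13*N/14)
y(-135) + k(b(-9, -7), 82) = (1 + (13/14)*(-135)) + (-10 - (-3 - 1/13*(-9))) = (1 - 1755/14) + (-10 - (-3 + 9/13)) = -1741/14 + (-10 - 1*(-30/13)) = -1741/14 + (-10 + 30/13) = -1741/14 - 100/13 = -24033/182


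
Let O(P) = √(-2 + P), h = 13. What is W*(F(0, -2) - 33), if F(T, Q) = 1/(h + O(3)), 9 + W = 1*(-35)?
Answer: 10142/7 ≈ 1448.9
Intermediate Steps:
W = -44 (W = -9 + 1*(-35) = -9 - 35 = -44)
F(T, Q) = 1/14 (F(T, Q) = 1/(13 + √(-2 + 3)) = 1/(13 + √1) = 1/(13 + 1) = 1/14)
W*(F(0, -2) - 33) = -44*(1/14 - 33) = -44*(-461/14) = 10142/7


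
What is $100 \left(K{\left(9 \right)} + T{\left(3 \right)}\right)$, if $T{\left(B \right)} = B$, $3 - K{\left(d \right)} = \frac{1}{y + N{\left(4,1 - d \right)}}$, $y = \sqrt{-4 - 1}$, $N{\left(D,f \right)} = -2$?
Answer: $\frac{5600}{9} + \frac{100 i \sqrt{5}}{9} \approx 622.22 + 24.845 i$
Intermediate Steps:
$y = i \sqrt{5}$ ($y = \sqrt{-5} = i \sqrt{5} \approx 2.2361 i$)
$K{\left(d \right)} = 3 - \frac{1}{-2 + i \sqrt{5}}$ ($K{\left(d \right)} = 3 - \frac{1}{i \sqrt{5} - 2} = 3 - \frac{1}{-2 + i \sqrt{5}}$)
$100 \left(K{\left(9 \right)} + T{\left(3 \right)}\right) = 100 \left(\left(\frac{29}{9} + \frac{i \sqrt{5}}{9}\right) + 3\right) = 100 \left(\frac{56}{9} + \frac{i \sqrt{5}}{9}\right) = \frac{5600}{9} + \frac{100 i \sqrt{5}}{9}$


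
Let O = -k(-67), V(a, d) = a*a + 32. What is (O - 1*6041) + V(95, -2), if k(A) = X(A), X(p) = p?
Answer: 3083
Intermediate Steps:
V(a, d) = 32 + a² (V(a, d) = a² + 32 = 32 + a²)
k(A) = A
O = 67 (O = -1*(-67) = 67)
(O - 1*6041) + V(95, -2) = (67 - 1*6041) + (32 + 95²) = (67 - 6041) + (32 + 9025) = -5974 + 9057 = 3083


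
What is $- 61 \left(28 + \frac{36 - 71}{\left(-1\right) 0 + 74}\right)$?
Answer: $- \frac{124257}{74} \approx -1679.1$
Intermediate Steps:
$- 61 \left(28 + \frac{36 - 71}{\left(-1\right) 0 + 74}\right) = - 61 \left(28 - \frac{35}{0 + 74}\right) = - 61 \left(28 - \frac{35}{74}\right) = \left(-61\right) \frac{2037}{74} = - \frac{124257}{74}$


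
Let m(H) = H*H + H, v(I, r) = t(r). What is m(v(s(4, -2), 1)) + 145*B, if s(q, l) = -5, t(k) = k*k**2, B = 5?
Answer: 727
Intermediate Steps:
t(k) = k**3
v(I, r) = r**3
m(H) = H + H**2 (m(H) = H**2 + H = H + H**2)
m(v(s(4, -2), 1)) + 145*B = 1**3*(1 + 1**3) + 145*5 = 1*(1 + 1) + 725 = 1*2 + 725 = 2 + 725 = 727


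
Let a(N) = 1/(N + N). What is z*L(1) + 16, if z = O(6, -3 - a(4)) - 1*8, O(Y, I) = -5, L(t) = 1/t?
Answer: 3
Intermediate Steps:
a(N) = 1/(2*N)
z = -13 (z = -5 - 1*8 = -5 - 8 = -13)
z*L(1) + 16 = -13/1 + 16 = -13*1 + 16 = -13 + 16 = 3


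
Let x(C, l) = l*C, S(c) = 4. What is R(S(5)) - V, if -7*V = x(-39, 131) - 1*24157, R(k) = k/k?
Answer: -29259/7 ≈ -4179.9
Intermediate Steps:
x(C, l) = C*l
R(k) = 1
V = 29266/7 (V = -(-39*131 - 1*24157)/7 = -(-5109 - 24157)/7 = -⅐*(-29266) = 29266/7 ≈ 4180.9)
R(S(5)) - V = 1 - 1*29266/7 = 1 - 29266/7 = -29259/7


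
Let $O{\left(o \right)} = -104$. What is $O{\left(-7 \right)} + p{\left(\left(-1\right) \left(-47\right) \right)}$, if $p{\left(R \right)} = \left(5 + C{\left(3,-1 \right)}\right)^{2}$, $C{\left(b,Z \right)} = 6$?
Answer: $17$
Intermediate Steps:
$p{\left(R \right)} = 121$ ($p{\left(R \right)} = \left(5 + 6\right)^{2} = 11^{2} = 121$)
$O{\left(-7 \right)} + p{\left(\left(-1\right) \left(-47\right) \right)} = -104 + 121 = 17$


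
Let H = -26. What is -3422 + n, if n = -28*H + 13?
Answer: -2681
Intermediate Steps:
n = 741 (n = -28*(-26) + 13 = 728 + 13 = 741)
-3422 + n = -3422 + 741 = -2681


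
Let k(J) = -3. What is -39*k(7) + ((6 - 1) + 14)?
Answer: 136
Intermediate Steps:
-39*k(7) + ((6 - 1) + 14) = -39*(-3) + ((6 - 1) + 14) = 117 + (5 + 14) = 117 + 19 = 136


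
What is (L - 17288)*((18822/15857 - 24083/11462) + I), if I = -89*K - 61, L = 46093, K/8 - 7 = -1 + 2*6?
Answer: -67420944904955425/181752934 ≈ -3.7095e+8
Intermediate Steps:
K = 144 (K = 56 + 8*(-1 + 2*6) = 56 + 8*(-1 + 12) = 56 + 8*11 = 56 + 88 = 144)
I = -12877 (I = -89*144 - 61 = -12816 - 61 = -12877)
(L - 17288)*((18822/15857 - 24083/11462) + I) = (46093 - 17288)*((18822/15857 - 24083/11462) - 12877) = 28805*((18822*(1/15857) - 24083*1/11462) - 12877) = 28805*((18822/15857 - 24083/11462) - 12877) = 28805*(-166146367/181752934 - 12877) = 28805*(-2340598677485/181752934) = -67420944904955425/181752934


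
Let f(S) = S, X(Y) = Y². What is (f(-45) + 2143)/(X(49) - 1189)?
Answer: 1049/606 ≈ 1.7310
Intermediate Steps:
(f(-45) + 2143)/(X(49) - 1189) = (-45 + 2143)/(49² - 1189) = 2098/(2401 - 1189) = 2098/1212 = 2098*(1/1212) = 1049/606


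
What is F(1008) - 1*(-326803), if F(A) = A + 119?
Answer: 327930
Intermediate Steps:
F(A) = 119 + A
F(1008) - 1*(-326803) = (119 + 1008) - 1*(-326803) = 1127 + 326803 = 327930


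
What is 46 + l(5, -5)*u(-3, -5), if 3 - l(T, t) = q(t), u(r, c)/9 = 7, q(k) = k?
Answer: 550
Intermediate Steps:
u(r, c) = 63 (u(r, c) = 9*7 = 63)
l(T, t) = 3 - t
46 + l(5, -5)*u(-3, -5) = 46 + (3 - 1*(-5))*63 = 46 + (3 + 5)*63 = 46 + 8*63 = 46 + 504 = 550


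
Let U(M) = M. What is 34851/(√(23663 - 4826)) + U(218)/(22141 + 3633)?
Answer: 109/12887 + 11617*√2093/2093 ≈ 253.94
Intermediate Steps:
34851/(√(23663 - 4826)) + U(218)/(22141 + 3633) = 34851/(√(23663 - 4826)) + 218/(22141 + 3633) = 34851/(√18837) + 218/25774 = 34851/((3*√2093)) + 218*(1/25774) = 34851*(√2093/6279) + 109/12887 = 11617*√2093/2093 + 109/12887 = 109/12887 + 11617*√2093/2093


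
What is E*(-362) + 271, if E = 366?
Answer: -132221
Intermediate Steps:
E*(-362) + 271 = 366*(-362) + 271 = -132492 + 271 = -132221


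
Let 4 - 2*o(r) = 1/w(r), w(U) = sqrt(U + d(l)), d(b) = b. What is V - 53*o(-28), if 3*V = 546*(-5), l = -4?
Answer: -1016 - 53*I*sqrt(2)/16 ≈ -1016.0 - 4.6846*I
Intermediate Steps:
w(U) = sqrt(-4 + U) (w(U) = sqrt(U - 4) = sqrt(-4 + U))
V = -910 (V = (546*(-5))/3 = (1/3)*(-2730) = -910)
o(r) = 2 - 1/(2*sqrt(-4 + r))
V - 53*o(-28) = -910 - 53*(2 - 1/(2*sqrt(-4 - 28))) = -910 - 53*(2 - (-1)*I*sqrt(2)/16) = -910 - 53*(2 + I*sqrt(2)/16) = -910 + (-106 - 53*I*sqrt(2)/16) = -1016 - 53*I*sqrt(2)/16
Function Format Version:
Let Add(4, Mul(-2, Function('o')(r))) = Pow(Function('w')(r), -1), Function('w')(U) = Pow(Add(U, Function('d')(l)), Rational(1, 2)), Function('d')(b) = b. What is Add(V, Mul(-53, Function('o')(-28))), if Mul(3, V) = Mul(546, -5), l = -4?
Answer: Add(-1016, Mul(Rational(-53, 16), I, Pow(2, Rational(1, 2)))) ≈ Add(-1016.0, Mul(-4.6846, I))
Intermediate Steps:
Function('w')(U) = Pow(Add(-4, U), Rational(1, 2)) (Function('w')(U) = Pow(Add(U, -4), Rational(1, 2)) = Pow(Add(-4, U), Rational(1, 2)))
V = -910 (V = Mul(Rational(1, 3), Mul(546, -5)) = Mul(Rational(1, 3), -2730) = -910)
Function('o')(r) = Add(2, Mul(Rational(-1, 2), Pow(Add(-4, r), Rational(-1, 2)))) (Function('o')(r) = Add(2, Mul(Rational(-1, 2), Pow(Pow(Add(-4, r), Rational(1, 2)), -1))) = Add(2, Mul(Rational(-1, 2), Pow(Add(-4, r), Rational(-1, 2)))))
Add(V, Mul(-53, Function('o')(-28))) = Add(-910, Mul(-53, Add(2, Mul(Rational(-1, 2), Pow(Add(-4, -28), Rational(-1, 2)))))) = Add(-910, Mul(-53, Add(2, Mul(Rational(-1, 2), Pow(-32, Rational(-1, 2)))))) = Add(-910, Mul(-53, Add(2, Mul(Rational(-1, 2), Mul(Rational(-1, 8), I, Pow(2, Rational(1, 2))))))) = Add(-910, Mul(-53, Add(2, Mul(Rational(1, 16), I, Pow(2, Rational(1, 2)))))) = Add(-910, Add(-106, Mul(Rational(-53, 16), I, Pow(2, Rational(1, 2))))) = Add(-1016, Mul(Rational(-53, 16), I, Pow(2, Rational(1, 2))))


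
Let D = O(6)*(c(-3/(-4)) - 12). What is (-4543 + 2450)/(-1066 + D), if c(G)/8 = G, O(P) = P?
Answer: 2093/1102 ≈ 1.8993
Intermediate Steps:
c(G) = 8*G
D = -36 (D = 6*(8*(-3/(-4)) - 12) = 6*(8*(-3*(-¼)) - 12) = 6*(8*(¾) - 12) = 6*(6 - 12) = 6*(-6) = -36)
(-4543 + 2450)/(-1066 + D) = (-4543 + 2450)/(-1066 - 36) = -2093/(-1102) = -2093*(-1/1102) = 2093/1102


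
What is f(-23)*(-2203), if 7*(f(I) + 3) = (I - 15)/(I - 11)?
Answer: 744614/119 ≈ 6257.3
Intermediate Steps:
f(I) = -3 + (-15 + I)/(7*(-11 + I)) (f(I) = -3 + ((I - 15)/(I - 11))/7 = -3 + ((-15 + I)/(-11 + I))/7 = -3 + (-15 + I)/(7*(-11 + I)))
f(-23)*(-2203) = (4*(54 - 5*(-23))/(7*(-11 - 23)))*(-2203) = ((4/7)*(54 + 115)/(-34))*(-2203) = ((4/7)*(-1/34)*169)*(-2203) = -338/119*(-2203) = 744614/119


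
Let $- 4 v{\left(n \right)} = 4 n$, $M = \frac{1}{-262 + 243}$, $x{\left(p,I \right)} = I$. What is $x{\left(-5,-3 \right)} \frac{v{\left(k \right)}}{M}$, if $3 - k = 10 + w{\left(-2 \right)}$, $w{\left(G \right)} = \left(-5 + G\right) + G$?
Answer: $-114$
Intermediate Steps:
$w{\left(G \right)} = -5 + 2 G$
$k = 2$ ($k = 3 - \left(10 + \left(-5 + 2 \left(-2\right)\right)\right) = 3 - \left(10 - 9\right) = 3 - 1 = 2$)
$M = - \frac{1}{19}$ ($M = \frac{1}{-19} = - \frac{1}{19} \approx -0.052632$)
$v{\left(n \right)} = - n$ ($v{\left(n \right)} = - \frac{4 n}{4} = - n$)
$x{\left(-5,-3 \right)} \frac{v{\left(k \right)}}{M} = - 3 \frac{\left(-1\right) 2}{- \frac{1}{19}} = - 3 \left(\left(-2\right) \left(-19\right)\right) = \left(-3\right) 38 = -114$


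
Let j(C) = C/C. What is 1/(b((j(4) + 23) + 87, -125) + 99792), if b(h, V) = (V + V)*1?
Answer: 1/99542 ≈ 1.0046e-5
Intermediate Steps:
j(C) = 1
b(h, V) = 2*V (b(h, V) = (2*V)*1 = 2*V)
1/(b((j(4) + 23) + 87, -125) + 99792) = 1/(2*(-125) + 99792) = 1/(-250 + 99792) = 1/99542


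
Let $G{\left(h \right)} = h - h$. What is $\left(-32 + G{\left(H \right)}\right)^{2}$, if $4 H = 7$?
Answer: $1024$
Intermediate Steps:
$H = \frac{7}{4}$ ($H = \frac{1}{4} \cdot 7 = \frac{7}{4} \approx 1.75$)
$G{\left(h \right)} = 0$
$\left(-32 + G{\left(H \right)}\right)^{2} = \left(-32 + 0\right)^{2} = \left(-32\right)^{2} = 1024$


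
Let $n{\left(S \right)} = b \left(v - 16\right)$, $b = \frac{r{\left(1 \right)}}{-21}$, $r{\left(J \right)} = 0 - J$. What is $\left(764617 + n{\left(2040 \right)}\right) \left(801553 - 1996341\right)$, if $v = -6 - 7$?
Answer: $- \frac{2740660698752}{3} \approx -9.1355 \cdot 10^{11}$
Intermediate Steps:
$r{\left(J \right)} = - J$
$v = -13$
$b = \frac{1}{21}$ ($b = \frac{\left(-1\right) 1}{-21} = \left(-1\right) \left(- \frac{1}{21}\right) = \frac{1}{21} \approx 0.047619$)
$n{\left(S \right)} = - \frac{29}{21}$ ($n{\left(S \right)} = \frac{-13 - 16}{21} = \frac{1}{21} \left(-29\right) = - \frac{29}{21}$)
$\left(764617 + n{\left(2040 \right)}\right) \left(801553 - 1996341\right) = \left(764617 - \frac{29}{21}\right) \left(801553 - 1996341\right) = \frac{16056928}{21} \left(-1194788\right) = - \frac{2740660698752}{3}$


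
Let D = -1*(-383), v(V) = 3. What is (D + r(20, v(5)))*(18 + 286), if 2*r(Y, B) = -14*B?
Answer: 110048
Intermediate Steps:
D = 383
r(Y, B) = -7*B (r(Y, B) = (-14*B)/2 = -7*B)
(D + r(20, v(5)))*(18 + 286) = (383 - 7*3)*(18 + 286) = (383 - 21)*304 = 362*304 = 110048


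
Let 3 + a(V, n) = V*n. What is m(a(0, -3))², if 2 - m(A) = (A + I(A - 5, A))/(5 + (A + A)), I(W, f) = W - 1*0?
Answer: 81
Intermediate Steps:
I(W, f) = W (I(W, f) = W + 0 = W)
a(V, n) = -3 + V*n
m(A) = 2 - (-5 + 2*A)/(5 + 2*A) (m(A) = 2 - (A + (A - 5))/(5 + (A + A)) = 2 - (A + (-5 + A))/(5 + 2*A) = 2 - (-5 + 2*A)/(5 + 2*A))
m(a(0, -3))² = ((15 + 2*(-3 + 0*(-3)))/(5 + 2*(-3 + 0*(-3))))² = ((15 + 2*(-3 + 0))/(5 + 2*(-3 + 0)))² = ((15 + 2*(-3))/(5 + 2*(-3)))² = ((15 - 6)/(5 - 6))² = (9/(-1))² = (-1*9)² = (-9)² = 81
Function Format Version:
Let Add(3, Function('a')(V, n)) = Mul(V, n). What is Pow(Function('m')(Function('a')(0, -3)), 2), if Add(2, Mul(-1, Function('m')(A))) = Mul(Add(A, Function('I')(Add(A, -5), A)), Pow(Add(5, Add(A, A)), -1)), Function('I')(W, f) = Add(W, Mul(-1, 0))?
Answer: 81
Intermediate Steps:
Function('I')(W, f) = W (Function('I')(W, f) = Add(W, 0) = W)
Function('a')(V, n) = Add(-3, Mul(V, n))
Function('m')(A) = Add(2, Mul(-1, Pow(Add(5, Mul(2, A)), -1), Add(-5, Mul(2, A)))) (Function('m')(A) = Add(2, Mul(-1, Mul(Add(A, Add(A, -5)), Pow(Add(5, Add(A, A)), -1)))) = Add(2, Mul(-1, Mul(Add(A, Add(-5, A)), Pow(Add(5, Mul(2, A)), -1)))) = Add(2, Mul(-1, Mul(Add(-5, Mul(2, A)), Pow(Add(5, Mul(2, A)), -1)))) = Add(2, Mul(-1, Mul(Pow(Add(5, Mul(2, A)), -1), Add(-5, Mul(2, A))))) = Add(2, Mul(-1, Pow(Add(5, Mul(2, A)), -1), Add(-5, Mul(2, A)))))
Pow(Function('m')(Function('a')(0, -3)), 2) = Pow(Mul(Pow(Add(5, Mul(2, Add(-3, Mul(0, -3)))), -1), Add(15, Mul(2, Add(-3, Mul(0, -3))))), 2) = Pow(Mul(Pow(Add(5, Mul(2, Add(-3, 0))), -1), Add(15, Mul(2, Add(-3, 0)))), 2) = Pow(Mul(Pow(Add(5, Mul(2, -3)), -1), Add(15, Mul(2, -3))), 2) = Pow(Mul(Pow(Add(5, -6), -1), Add(15, -6)), 2) = Pow(Mul(Pow(-1, -1), 9), 2) = Pow(Mul(-1, 9), 2) = Pow(-9, 2) = 81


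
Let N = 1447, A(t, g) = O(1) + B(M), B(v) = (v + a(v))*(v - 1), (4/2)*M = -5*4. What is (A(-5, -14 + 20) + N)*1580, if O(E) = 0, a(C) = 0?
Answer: 2460060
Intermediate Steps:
M = -10 (M = (-5*4)/2 = (1/2)*(-20) = -10)
B(v) = v*(-1 + v) (B(v) = (v + 0)*(v - 1) = v*(-1 + v))
A(t, g) = 110 (A(t, g) = 0 - 10*(-1 - 10) = 0 - 10*(-11) = 0 + 110 = 110)
(A(-5, -14 + 20) + N)*1580 = (110 + 1447)*1580 = 1557*1580 = 2460060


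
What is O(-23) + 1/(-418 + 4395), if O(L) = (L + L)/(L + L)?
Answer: 3978/3977 ≈ 1.0003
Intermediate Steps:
O(L) = 1 (O(L) = (2*L)/((2*L)) = (2*L)*(1/(2*L)) = 1)
O(-23) + 1/(-418 + 4395) = 1 + 1/(-418 + 4395) = 1 + 1/3977 = 3978/3977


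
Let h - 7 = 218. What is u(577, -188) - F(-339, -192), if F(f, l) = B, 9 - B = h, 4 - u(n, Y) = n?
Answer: -357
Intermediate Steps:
h = 225 (h = 7 + 218 = 225)
u(n, Y) = 4 - n
B = -216 (B = 9 - 1*225 = 9 - 225 = -216)
F(f, l) = -216
u(577, -188) - F(-339, -192) = (4 - 1*577) - 1*(-216) = (4 - 577) + 216 = -573 + 216 = -357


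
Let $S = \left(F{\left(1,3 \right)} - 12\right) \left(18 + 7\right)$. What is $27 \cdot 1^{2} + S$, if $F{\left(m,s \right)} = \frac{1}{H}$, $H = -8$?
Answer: $- \frac{2209}{8} \approx -276.13$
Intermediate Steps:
$F{\left(m,s \right)} = - \frac{1}{8}$ ($F{\left(m,s \right)} = \frac{1}{-8} = - \frac{1}{8}$)
$S = - \frac{2425}{8}$ ($S = \left(- \frac{1}{8} - 12\right) \left(18 + 7\right) = \left(- \frac{97}{8}\right) 25 = - \frac{2425}{8} \approx -303.13$)
$27 \cdot 1^{2} + S = 27 \cdot 1^{2} - \frac{2425}{8} = 27 \cdot 1 - \frac{2425}{8} = 27 - \frac{2425}{8} = - \frac{2209}{8}$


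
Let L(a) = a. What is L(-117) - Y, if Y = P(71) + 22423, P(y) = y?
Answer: -22611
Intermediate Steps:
Y = 22494 (Y = 71 + 22423 = 22494)
L(-117) - Y = -117 - 1*22494 = -117 - 22494 = -22611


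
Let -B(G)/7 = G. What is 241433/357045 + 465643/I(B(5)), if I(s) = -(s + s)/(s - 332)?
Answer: -12203150682167/4998630 ≈ -2.4413e+6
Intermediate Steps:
B(G) = -7*G
I(s) = -2*s/(-332 + s)
241433/357045 + 465643/I(B(5)) = 241433/357045 + 465643/((-2*(-7*5)/(-332 - 7*5))) = 241433*(1/357045) + 465643/((-2*(-35)/(-332 - 35))) = 241433/357045 + 465643/((-2*(-35)/(-367))) = 241433/357045 + 465643/((-2*(-35)*(-1/367))) = 241433/357045 + 465643/(-70/367) = 241433/357045 + 465643*(-367/70) = 241433/357045 - 170890981/70 = -12203150682167/4998630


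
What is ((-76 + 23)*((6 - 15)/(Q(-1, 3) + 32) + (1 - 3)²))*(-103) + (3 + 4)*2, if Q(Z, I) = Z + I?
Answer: 693769/34 ≈ 20405.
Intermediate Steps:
Q(Z, I) = I + Z
((-76 + 23)*((6 - 15)/(Q(-1, 3) + 32) + (1 - 3)²))*(-103) + (3 + 4)*2 = ((-76 + 23)*((6 - 15)/((3 - 1) + 32) + (1 - 3)²))*(-103) + (3 + 4)*2 = -53*(-9/(2 + 32) + (-2)²)*(-103) + 7*2 = -53*(-9/34 + 4)*(-103) + 14 = -53*127/34*(-103) + 14 = -6731/34*(-103) + 14 = 693293/34 + 14 = 693769/34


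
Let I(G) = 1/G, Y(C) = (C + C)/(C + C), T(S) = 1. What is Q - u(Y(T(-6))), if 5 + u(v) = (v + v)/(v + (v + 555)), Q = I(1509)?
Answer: 4200104/840513 ≈ 4.9971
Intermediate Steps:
Y(C) = 1 (Y(C) = (2*C)/((2*C)) = (2*C)*(1/(2*C)) = 1)
Q = 1/1509 ≈ 0.00066269
u(v) = -5 + 2*v/(555 + 2*v) (u(v) = -5 + (v + v)/(v + (v + 555)) = -5 + (2*v)/(v + (555 + v)) = -5 + (2*v)/(555 + 2*v) = -5 + 2*v/(555 + 2*v))
Q - u(Y(T(-6))) = 1/1509 - (-2775 - 8*1)/(555 + 2*1) = 1/1509 - (-2775 - 8)/(555 + 2) = 1/1509 - (-2783)/557 = 1/1509 - 1*(-2783/557) = 1/1509 + 2783/557 = 4200104/840513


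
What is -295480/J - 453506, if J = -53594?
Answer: -12152452542/26797 ≈ -4.5350e+5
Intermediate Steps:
-295480/J - 453506 = -295480/(-53594) - 453506 = -295480*(-1/53594) - 453506 = 147740/26797 - 453506 = -12152452542/26797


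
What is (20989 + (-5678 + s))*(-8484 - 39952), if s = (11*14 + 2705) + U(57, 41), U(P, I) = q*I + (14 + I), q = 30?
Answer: -942322380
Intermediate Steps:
U(P, I) = 14 + 31*I (U(P, I) = 30*I + (14 + I) = 14 + 31*I)
s = 4144 (s = (11*14 + 2705) + (14 + 31*41) = (154 + 2705) + (14 + 1271) = 2859 + 1285 = 4144)
(20989 + (-5678 + s))*(-8484 - 39952) = (20989 + (-5678 + 4144))*(-8484 - 39952) = (20989 - 1534)*(-48436) = 19455*(-48436) = -942322380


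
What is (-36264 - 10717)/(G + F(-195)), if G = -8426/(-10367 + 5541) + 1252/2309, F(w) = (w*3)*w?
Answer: -261760138277/635594958168 ≈ -0.41183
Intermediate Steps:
F(w) = 3*w**2 (F(w) = (3*w)*w = 3*w**2)
G = 12748893/5571617 (G = -8426/(-4826) + 1252*(1/2309) = -8426*(-1/4826) + 1252/2309 = 4213/2413 + 1252/2309 = 12748893/5571617 ≈ 2.2882)
(-36264 - 10717)/(G + F(-195)) = (-36264 - 10717)/(12748893/5571617 + 3*(-195)**2) = -46981/(12748893/5571617 + 3*38025) = -46981/(12748893/5571617 + 114075) = -46981/635594958168/5571617 = -46981*5571617/635594958168 = -261760138277/635594958168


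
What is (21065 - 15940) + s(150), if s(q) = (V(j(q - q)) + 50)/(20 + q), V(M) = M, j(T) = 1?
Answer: 51253/10 ≈ 5125.3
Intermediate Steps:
s(q) = 51/(20 + q) (s(q) = (1 + 50)/(20 + q) = 51/(20 + q))
(21065 - 15940) + s(150) = (21065 - 15940) + 51/(20 + 150) = 5125 + 51/170 = 5125 + 51*(1/170) = 5125 + 3/10 = 51253/10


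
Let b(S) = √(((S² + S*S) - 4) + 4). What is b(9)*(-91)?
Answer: -819*√2 ≈ -1158.2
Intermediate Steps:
b(S) = √2*√(S²) (b(S) = √(((S² + S²) - 4) + 4) = √((2*S² - 4) + 4) = √((-4 + 2*S²) + 4) = √(2*S²) = √2*√(S²))
b(9)*(-91) = (√2*√(9²))*(-91) = (√2*√81)*(-91) = (√2*9)*(-91) = (9*√2)*(-91) = -819*√2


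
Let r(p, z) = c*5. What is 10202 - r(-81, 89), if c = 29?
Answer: 10057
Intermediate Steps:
r(p, z) = 145 (r(p, z) = 29*5 = 145)
10202 - r(-81, 89) = 10202 - 1*145 = 10202 - 145 = 10057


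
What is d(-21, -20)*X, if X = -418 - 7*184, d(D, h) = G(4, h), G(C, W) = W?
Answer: 34120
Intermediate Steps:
d(D, h) = h
X = -1706 (X = -418 - 1288 = -1706)
d(-21, -20)*X = -20*(-1706) = 34120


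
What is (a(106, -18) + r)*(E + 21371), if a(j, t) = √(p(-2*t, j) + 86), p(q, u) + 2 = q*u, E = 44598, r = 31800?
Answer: 2097814200 + 659690*√39 ≈ 2.1019e+9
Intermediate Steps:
p(q, u) = -2 + q*u
a(j, t) = √(84 - 2*j*t) (a(j, t) = √((-2 + (-2*t)*j) + 86) = √((-2 - 2*j*t) + 86) = √(84 - 2*j*t))
(a(106, -18) + r)*(E + 21371) = (√(84 - 2*106*(-18)) + 31800)*(44598 + 21371) = (√(84 + 3816) + 31800)*65969 = (√3900 + 31800)*65969 = (10*√39 + 31800)*65969 = (31800 + 10*√39)*65969 = 2097814200 + 659690*√39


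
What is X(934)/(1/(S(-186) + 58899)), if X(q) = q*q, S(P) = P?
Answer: 51218637828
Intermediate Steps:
X(q) = q**2
X(934)/(1/(S(-186) + 58899)) = 934**2/(1/(-186 + 58899)) = 872356/(1/58713) = 872356*58713 = 51218637828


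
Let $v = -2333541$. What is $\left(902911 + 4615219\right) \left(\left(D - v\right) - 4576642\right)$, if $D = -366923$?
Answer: $-14402451735120$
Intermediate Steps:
$\left(902911 + 4615219\right) \left(\left(D - v\right) - 4576642\right) = \left(902911 + 4615219\right) \left(\left(-366923 - -2333541\right) - 4576642\right) = 5518130 \left(\left(-366923 + 2333541\right) - 4576642\right) = 5518130 \left(1966618 - 4576642\right) = 5518130 \left(-2610024\right) = -14402451735120$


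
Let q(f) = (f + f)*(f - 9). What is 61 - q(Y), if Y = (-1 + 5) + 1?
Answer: 101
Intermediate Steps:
Y = 5 (Y = 4 + 1 = 5)
q(f) = 2*f*(-9 + f) (q(f) = (2*f)*(-9 + f) = 2*f*(-9 + f))
61 - q(Y) = 61 - 2*5*(-9 + 5) = 61 - 2*5*(-4) = 61 - 1*(-40) = 61 + 40 = 101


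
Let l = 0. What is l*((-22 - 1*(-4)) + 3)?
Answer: 0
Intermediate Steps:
l*((-22 - 1*(-4)) + 3) = 0*((-22 - 1*(-4)) + 3) = 0*((-22 + 4) + 3) = 0*(-18 + 3) = 0*(-15) = 0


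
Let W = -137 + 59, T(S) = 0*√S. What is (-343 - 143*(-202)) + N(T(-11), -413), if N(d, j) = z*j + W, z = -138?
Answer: 85459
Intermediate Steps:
T(S) = 0
W = -78
N(d, j) = -78 - 138*j (N(d, j) = -138*j - 78 = -78 - 138*j)
(-343 - 143*(-202)) + N(T(-11), -413) = (-343 - 143*(-202)) + (-78 - 138*(-413)) = (-343 + 28886) + (-78 + 56994) = 28543 + 56916 = 85459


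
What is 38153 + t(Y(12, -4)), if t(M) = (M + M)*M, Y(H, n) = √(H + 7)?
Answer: 38191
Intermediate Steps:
Y(H, n) = √(7 + H)
t(M) = 2*M² (t(M) = (2*M)*M = 2*M²)
38153 + t(Y(12, -4)) = 38153 + 2*(√(7 + 12))² = 38153 + 2*(√19)² = 38153 + 2*19 = 38153 + 38 = 38191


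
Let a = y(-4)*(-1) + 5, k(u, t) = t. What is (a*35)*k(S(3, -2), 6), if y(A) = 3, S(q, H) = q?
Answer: 420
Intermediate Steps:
a = 2 (a = 3*(-1) + 5 = -3 + 5 = 2)
(a*35)*k(S(3, -2), 6) = (2*35)*6 = 70*6 = 420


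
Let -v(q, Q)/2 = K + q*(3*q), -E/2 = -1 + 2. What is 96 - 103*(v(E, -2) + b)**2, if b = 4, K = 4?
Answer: -80656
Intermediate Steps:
E = -2 (E = -2*(-1 + 2) = -2*1 = -2)
v(q, Q) = -8 - 6*q**2 (v(q, Q) = -2*(4 + q*(3*q)) = -2*(4 + 3*q**2) = -8 - 6*q**2)
96 - 103*(v(E, -2) + b)**2 = 96 - 103*((-8 - 6*(-2)**2) + 4)**2 = 96 - 103*((-8 - 6*4) + 4)**2 = 96 - 103*((-8 - 24) + 4)**2 = 96 - 103*(-32 + 4)**2 = 96 - 103*(-28)**2 = 96 - 103*784 = 96 - 80752 = -80656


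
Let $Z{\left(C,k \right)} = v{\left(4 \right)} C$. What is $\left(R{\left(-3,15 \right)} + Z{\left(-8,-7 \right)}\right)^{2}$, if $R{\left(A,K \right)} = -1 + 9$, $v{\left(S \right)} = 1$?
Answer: $0$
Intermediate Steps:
$R{\left(A,K \right)} = 8$
$Z{\left(C,k \right)} = C$ ($Z{\left(C,k \right)} = 1 C = C$)
$\left(R{\left(-3,15 \right)} + Z{\left(-8,-7 \right)}\right)^{2} = \left(8 - 8\right)^{2} = 0^{2} = 0$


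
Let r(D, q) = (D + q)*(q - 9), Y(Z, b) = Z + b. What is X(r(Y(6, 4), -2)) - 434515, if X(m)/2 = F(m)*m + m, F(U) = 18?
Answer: -437859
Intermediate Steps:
r(D, q) = (-9 + q)*(D + q) (r(D, q) = (D + q)*(-9 + q) = (-9 + q)*(D + q))
X(m) = 38*m (X(m) = 2*(18*m + m) = 2*(19*m) = 38*m)
X(r(Y(6, 4), -2)) - 434515 = 38*((-2)² - 9*(6 + 4) - 9*(-2) + (6 + 4)*(-2)) - 434515 = 38*(4 - 9*10 + 18 + 10*(-2)) - 434515 = 38*(4 - 90 + 18 - 20) - 434515 = 38*(-88) - 434515 = -3344 - 434515 = -437859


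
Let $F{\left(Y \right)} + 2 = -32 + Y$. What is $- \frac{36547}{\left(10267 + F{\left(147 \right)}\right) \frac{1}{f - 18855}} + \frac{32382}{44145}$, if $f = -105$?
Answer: $\frac{56647741514}{848565} \approx 66757.0$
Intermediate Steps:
$F{\left(Y \right)} = -34 + Y$ ($F{\left(Y \right)} = -2 + \left(-32 + Y\right) = -34 + Y$)
$- \frac{36547}{\left(10267 + F{\left(147 \right)}\right) \frac{1}{f - 18855}} + \frac{32382}{44145} = - \frac{36547}{\left(10267 + \left(-34 + 147\right)\right) \frac{1}{-105 - 18855}} + \frac{32382}{44145} = - \frac{36547}{\left(10267 + 113\right) \frac{1}{-18960}} + 32382 \cdot \frac{1}{44145} = - \frac{36547}{10380 \left(- \frac{1}{18960}\right)} + \frac{3598}{4905} = - \frac{36547}{- \frac{173}{316}} + \frac{3598}{4905} = \left(-36547\right) \left(- \frac{316}{173}\right) + \frac{3598}{4905} = \frac{11548852}{173} + \frac{3598}{4905} = \frac{56647741514}{848565}$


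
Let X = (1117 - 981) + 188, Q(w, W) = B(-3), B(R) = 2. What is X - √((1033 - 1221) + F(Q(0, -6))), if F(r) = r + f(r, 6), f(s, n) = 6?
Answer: 324 - 6*I*√5 ≈ 324.0 - 13.416*I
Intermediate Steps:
Q(w, W) = 2
F(r) = 6 + r (F(r) = r + 6 = 6 + r)
X = 324 (X = 136 + 188 = 324)
X - √((1033 - 1221) + F(Q(0, -6))) = 324 - √((1033 - 1221) + (6 + 2)) = 324 - √(-188 + 8) = 324 - √(-180) = 324 - 6*I*√5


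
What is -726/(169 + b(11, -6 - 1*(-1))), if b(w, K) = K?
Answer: -363/82 ≈ -4.4268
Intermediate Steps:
-726/(169 + b(11, -6 - 1*(-1))) = -726/(169 + (-6 - 1*(-1))) = -726/(169 + (-6 + 1)) = -726/(169 - 5) = -726/164 = -726*1/164 = -363/82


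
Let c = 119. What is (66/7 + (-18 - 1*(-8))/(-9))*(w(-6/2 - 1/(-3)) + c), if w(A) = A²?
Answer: 753640/567 ≈ 1329.2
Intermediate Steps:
(66/7 + (-18 - 1*(-8))/(-9))*(w(-6/2 - 1/(-3)) + c) = (66/7 + (-18 - 1*(-8))/(-9))*((-6/2 - 1/(-3))² + 119) = (66*(⅐) + (-18 + 8)*(-⅑))*((-6*½ - 1*(-⅓))² + 119) = (66/7 - 10*(-⅑))*((-3 + ⅓)² + 119) = (66/7 + 10/9)*((-8/3)² + 119) = 664*(64/9 + 119)/63 = (664/63)*(1135/9) = 753640/567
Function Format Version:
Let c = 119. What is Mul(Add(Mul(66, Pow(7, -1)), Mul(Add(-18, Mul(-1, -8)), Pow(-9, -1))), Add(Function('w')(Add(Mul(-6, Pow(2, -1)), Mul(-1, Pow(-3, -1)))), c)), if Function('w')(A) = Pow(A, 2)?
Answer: Rational(753640, 567) ≈ 1329.2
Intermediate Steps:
Mul(Add(Mul(66, Pow(7, -1)), Mul(Add(-18, Mul(-1, -8)), Pow(-9, -1))), Add(Function('w')(Add(Mul(-6, Pow(2, -1)), Mul(-1, Pow(-3, -1)))), c)) = Mul(Add(Mul(66, Pow(7, -1)), Mul(Add(-18, Mul(-1, -8)), Pow(-9, -1))), Add(Pow(Add(Mul(-6, Pow(2, -1)), Mul(-1, Pow(-3, -1))), 2), 119)) = Mul(Add(Mul(66, Rational(1, 7)), Mul(Add(-18, 8), Rational(-1, 9))), Add(Pow(Add(Mul(-6, Rational(1, 2)), Mul(-1, Rational(-1, 3))), 2), 119)) = Mul(Add(Rational(66, 7), Mul(-10, Rational(-1, 9))), Add(Pow(Add(-3, Rational(1, 3)), 2), 119)) = Mul(Add(Rational(66, 7), Rational(10, 9)), Add(Pow(Rational(-8, 3), 2), 119)) = Mul(Rational(664, 63), Add(Rational(64, 9), 119)) = Mul(Rational(664, 63), Rational(1135, 9)) = Rational(753640, 567)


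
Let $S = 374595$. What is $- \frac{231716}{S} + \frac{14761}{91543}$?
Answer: $- \frac{15682580993}{34291550085} \approx -0.45733$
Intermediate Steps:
$- \frac{231716}{S} + \frac{14761}{91543} = - \frac{231716}{374595} + \frac{14761}{91543} = - \frac{15682580993}{34291550085}$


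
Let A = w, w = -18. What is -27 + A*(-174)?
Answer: 3105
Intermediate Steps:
A = -18
-27 + A*(-174) = -27 - 18*(-174) = -27 + 3132 = 3105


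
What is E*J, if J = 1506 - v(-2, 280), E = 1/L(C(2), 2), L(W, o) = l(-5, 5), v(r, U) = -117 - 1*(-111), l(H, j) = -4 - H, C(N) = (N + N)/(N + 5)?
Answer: 1512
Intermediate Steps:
C(N) = 2*N/(5 + N) (C(N) = (2*N)/(5 + N) = 2*N/(5 + N))
v(r, U) = -6 (v(r, U) = -117 + 111 = -6)
L(W, o) = 1 (L(W, o) = -4 - 1*(-5) = -4 + 5 = 1)
E = 1 (E = 1/1 = 1)
J = 1512 (J = 1506 - 1*(-6) = 1506 + 6 = 1512)
E*J = 1*1512 = 1512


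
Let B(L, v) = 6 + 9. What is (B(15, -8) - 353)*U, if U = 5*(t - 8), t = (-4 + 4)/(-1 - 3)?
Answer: 13520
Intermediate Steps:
B(L, v) = 15
t = 0 (t = 0/(-4) = 0*(-1/4) = 0)
U = -40 (U = 5*(0 - 8) = 5*(-8) = -40)
(B(15, -8) - 353)*U = (15 - 353)*(-40) = -338*(-40) = 13520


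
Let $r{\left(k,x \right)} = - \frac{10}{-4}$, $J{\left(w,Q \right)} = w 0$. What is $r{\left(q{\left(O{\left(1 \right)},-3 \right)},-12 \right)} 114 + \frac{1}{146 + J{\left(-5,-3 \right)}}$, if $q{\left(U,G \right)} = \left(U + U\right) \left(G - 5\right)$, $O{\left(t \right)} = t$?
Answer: $\frac{41611}{146} \approx 285.01$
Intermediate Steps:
$J{\left(w,Q \right)} = 0$
$q{\left(U,G \right)} = 2 U \left(-5 + G\right)$
$r{\left(k,x \right)} = \frac{5}{2}$ ($r{\left(k,x \right)} = \left(-10\right) \left(- \frac{1}{4}\right) = \frac{5}{2}$)
$r{\left(q{\left(O{\left(1 \right)},-3 \right)},-12 \right)} 114 + \frac{1}{146 + J{\left(-5,-3 \right)}} = \frac{5}{2} \cdot 114 + \frac{1}{146 + 0} = 285 + \frac{1}{146} = \frac{41611}{146}$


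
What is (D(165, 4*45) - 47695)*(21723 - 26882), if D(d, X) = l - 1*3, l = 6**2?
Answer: 245888258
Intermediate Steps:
l = 36
D(d, X) = 33 (D(d, X) = 36 - 1*3 = 36 - 3 = 33)
(D(165, 4*45) - 47695)*(21723 - 26882) = (33 - 47695)*(21723 - 26882) = -47662*(-5159) = 245888258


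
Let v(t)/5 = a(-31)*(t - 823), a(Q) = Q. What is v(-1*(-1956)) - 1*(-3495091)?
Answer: 3319476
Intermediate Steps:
v(t) = 127565 - 155*t (v(t) = 5*(-31*(t - 823)) = 5*(-31*(-823 + t)) = 5*(25513 - 31*t) = 127565 - 155*t)
v(-1*(-1956)) - 1*(-3495091) = (127565 - (-155)*(-1956)) - 1*(-3495091) = (127565 - 155*1956) + 3495091 = (127565 - 303180) + 3495091 = -175615 + 3495091 = 3319476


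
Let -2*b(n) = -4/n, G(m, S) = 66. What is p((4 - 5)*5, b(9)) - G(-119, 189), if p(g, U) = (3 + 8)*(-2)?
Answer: -88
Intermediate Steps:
b(n) = 2/n (b(n) = -(-2)/n = 2/n)
p(g, U) = -22 (p(g, U) = 11*(-2) = -22)
p((4 - 5)*5, b(9)) - G(-119, 189) = -22 - 1*66 = -22 - 66 = -88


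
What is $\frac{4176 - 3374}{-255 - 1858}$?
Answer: $- \frac{802}{2113} \approx -0.37956$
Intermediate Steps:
$\frac{4176 - 3374}{-255 - 1858} = \frac{802}{-255 - 1858} = \frac{802}{-2113} = 802 \left(- \frac{1}{2113}\right) = - \frac{802}{2113}$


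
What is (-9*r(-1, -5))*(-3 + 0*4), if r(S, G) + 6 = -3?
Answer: -243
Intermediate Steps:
r(S, G) = -9 (r(S, G) = -6 - 3 = -9)
(-9*r(-1, -5))*(-3 + 0*4) = (-9*(-9))*(-3 + 0*4) = 81*(-3 + 0) = 81*(-3) = -243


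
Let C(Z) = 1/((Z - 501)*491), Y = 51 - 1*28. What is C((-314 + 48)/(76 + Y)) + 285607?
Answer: 6992720389906/24483715 ≈ 2.8561e+5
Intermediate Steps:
Y = 23 (Y = 51 - 28 = 23)
C(Z) = 1/(491*(-501 + Z)) (C(Z) = (1/491)/(-501 + Z) = 1/(491*(-501 + Z)))
C((-314 + 48)/(76 + Y)) + 285607 = 1/(491*(-501 + (-314 + 48)/(76 + 23))) + 285607 = 1/(491*(-501 - 266/99)) + 285607 = 1/(491*(-49865/99)) + 285607 = (1/491)*(-99/49865) + 285607 = -99/24483715 + 285607 = 6992720389906/24483715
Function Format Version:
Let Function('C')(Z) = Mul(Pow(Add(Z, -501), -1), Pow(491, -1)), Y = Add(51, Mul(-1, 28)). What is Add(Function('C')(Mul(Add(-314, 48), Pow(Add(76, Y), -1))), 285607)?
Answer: Rational(6992720389906, 24483715) ≈ 2.8561e+5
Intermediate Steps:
Y = 23 (Y = Add(51, -28) = 23)
Function('C')(Z) = Mul(Rational(1, 491), Pow(Add(-501, Z), -1)) (Function('C')(Z) = Mul(Pow(Add(-501, Z), -1), Rational(1, 491)) = Mul(Rational(1, 491), Pow(Add(-501, Z), -1)))
Add(Function('C')(Mul(Add(-314, 48), Pow(Add(76, Y), -1))), 285607) = Add(Mul(Rational(1, 491), Pow(Add(-501, Mul(Add(-314, 48), Pow(Add(76, 23), -1))), -1)), 285607) = Add(Mul(Rational(1, 491), Pow(Add(-501, Mul(-266, Pow(99, -1))), -1)), 285607) = Add(Mul(Rational(1, 491), Pow(Add(-501, Mul(-266, Rational(1, 99))), -1)), 285607) = Add(Mul(Rational(1, 491), Pow(Add(-501, Rational(-266, 99)), -1)), 285607) = Add(Mul(Rational(1, 491), Pow(Rational(-49865, 99), -1)), 285607) = Add(Mul(Rational(1, 491), Rational(-99, 49865)), 285607) = Add(Rational(-99, 24483715), 285607) = Rational(6992720389906, 24483715)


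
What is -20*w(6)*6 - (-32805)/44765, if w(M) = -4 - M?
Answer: 10750161/8953 ≈ 1200.7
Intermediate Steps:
-20*w(6)*6 - (-32805)/44765 = -20*(-4 - 1*6)*6 - (-32805)/44765 = -20*(-4 - 6)*6 - (-32805)/44765 = -20*(-10)*6 - 1*(-6561/8953) = 200*6 + 6561/8953 = 1200 + 6561/8953 = 10750161/8953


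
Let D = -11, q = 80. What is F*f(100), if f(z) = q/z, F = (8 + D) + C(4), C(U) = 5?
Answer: 8/5 ≈ 1.6000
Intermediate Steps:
F = 2 (F = (8 - 11) + 5 = -3 + 5 = 2)
f(z) = 80/z
F*f(100) = 2*(80/100) = 2*(80*(1/100)) = 2*(4/5) = 8/5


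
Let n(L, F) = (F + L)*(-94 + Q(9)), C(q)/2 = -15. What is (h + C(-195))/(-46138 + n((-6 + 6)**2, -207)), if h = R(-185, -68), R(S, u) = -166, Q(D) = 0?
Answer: 49/6670 ≈ 0.0073463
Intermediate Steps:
C(q) = -30 (C(q) = 2*(-15) = -30)
h = -166
n(L, F) = -94*F - 94*L (n(L, F) = (F + L)*(-94 + 0) = (F + L)*(-94) = -94*F - 94*L)
(h + C(-195))/(-46138 + n((-6 + 6)**2, -207)) = (-166 - 30)/(-46138 + (-94*(-207) - 94*(-6 + 6)**2)) = -196/(-46138 + (19458 - 94*0**2)) = -196/(-46138 + (19458 - 94*0)) = -196/(-46138 + (19458 + 0)) = -196/(-46138 + 19458) = -196/(-26680) = -196*(-1/26680) = 49/6670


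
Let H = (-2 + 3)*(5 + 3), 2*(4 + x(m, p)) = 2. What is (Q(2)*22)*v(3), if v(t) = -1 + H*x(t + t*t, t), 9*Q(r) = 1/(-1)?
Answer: 550/9 ≈ 61.111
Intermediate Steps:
Q(r) = -⅑ (Q(r) = (⅑)/(-1) = (⅑)*(-1) = -⅑)
x(m, p) = -3 (x(m, p) = -4 + (½)*2 = -4 + 1 = -3)
H = 8 (H = 1*8 = 8)
v(t) = -25 (v(t) = -1 + 8*(-3) = -1 - 24 = -25)
(Q(2)*22)*v(3) = -⅑*22*(-25) = -22/9*(-25) = 550/9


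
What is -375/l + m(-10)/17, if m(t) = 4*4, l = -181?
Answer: 9271/3077 ≈ 3.0130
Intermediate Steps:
m(t) = 16
-375/l + m(-10)/17 = -375/(-181) + 16/17 = -375*(-1/181) + 16*(1/17) = 375/181 + 16/17 = 9271/3077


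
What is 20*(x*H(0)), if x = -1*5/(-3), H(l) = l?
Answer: 0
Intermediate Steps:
x = 5/3 (x = -5*(-1/3) = 5/3 ≈ 1.6667)
20*(x*H(0)) = 20*((5/3)*0) = 20*0 = 0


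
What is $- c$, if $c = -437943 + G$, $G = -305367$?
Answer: $743310$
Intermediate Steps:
$c = -743310$ ($c = -437943 - 305367 = -743310$)
$- c = \left(-1\right) \left(-743310\right) = 743310$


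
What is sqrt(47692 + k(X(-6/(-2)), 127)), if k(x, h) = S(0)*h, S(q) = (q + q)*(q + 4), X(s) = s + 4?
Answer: 2*sqrt(11923) ≈ 218.39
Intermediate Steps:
X(s) = 4 + s
S(q) = 2*q*(4 + q) (S(q) = (2*q)*(4 + q) = 2*q*(4 + q))
k(x, h) = 0 (k(x, h) = (2*0*(4 + 0))*h = (2*0*4)*h = 0*h = 0)
sqrt(47692 + k(X(-6/(-2)), 127)) = sqrt(47692 + 0) = sqrt(47692) = 2*sqrt(11923)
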